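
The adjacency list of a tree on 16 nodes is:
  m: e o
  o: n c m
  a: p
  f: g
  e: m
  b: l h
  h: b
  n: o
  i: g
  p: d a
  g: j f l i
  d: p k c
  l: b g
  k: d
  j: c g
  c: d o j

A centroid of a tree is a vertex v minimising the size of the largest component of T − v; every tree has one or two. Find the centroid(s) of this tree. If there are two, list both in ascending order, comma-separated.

c

If c is removed the pieces have sizes 7, 4, 4, all ≤ ⌊16/2⌋ = 8.
Every other node leaves some component of size > 8, so the centroid is unique.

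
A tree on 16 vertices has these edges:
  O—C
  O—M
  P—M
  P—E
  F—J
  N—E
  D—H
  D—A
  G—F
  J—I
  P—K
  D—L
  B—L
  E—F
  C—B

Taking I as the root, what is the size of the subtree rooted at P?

10

P's subtree: {P, K, M, O, C, B, L, D, H, A}, size 10.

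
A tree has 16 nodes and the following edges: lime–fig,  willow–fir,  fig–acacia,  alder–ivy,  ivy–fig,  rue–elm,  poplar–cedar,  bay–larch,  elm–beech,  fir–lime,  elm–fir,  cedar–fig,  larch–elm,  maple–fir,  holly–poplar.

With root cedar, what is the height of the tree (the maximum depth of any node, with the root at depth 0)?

6

A deepest node is bay, reached by cedar – fig – lime – fir – elm – larch – bay.
That path has 6 edges, so the height is 6.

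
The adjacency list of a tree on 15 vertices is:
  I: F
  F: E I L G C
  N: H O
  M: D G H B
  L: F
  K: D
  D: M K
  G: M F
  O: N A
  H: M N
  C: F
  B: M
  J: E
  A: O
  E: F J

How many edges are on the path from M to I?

3

The path is M – G – F – I, which has 3 edges.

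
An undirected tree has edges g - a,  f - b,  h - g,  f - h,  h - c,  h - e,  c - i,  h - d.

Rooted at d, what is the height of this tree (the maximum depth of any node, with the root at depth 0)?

3

A deepest node is b, reached by d-h-f-b.
That path has 3 edges, so the height is 3.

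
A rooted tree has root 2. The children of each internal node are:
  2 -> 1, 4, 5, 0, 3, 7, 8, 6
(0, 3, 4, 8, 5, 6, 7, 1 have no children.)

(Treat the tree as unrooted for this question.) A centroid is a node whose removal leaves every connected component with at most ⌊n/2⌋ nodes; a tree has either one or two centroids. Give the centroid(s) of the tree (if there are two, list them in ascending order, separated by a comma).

Removing 2 splits the tree into components of sizes 1, 1, 1, 1, 1, 1, 1, 1; the largest is 1 ≤ ⌊9/2⌋ = 4.
No neighbour of 2 does as well, so 2 is the unique centroid.

2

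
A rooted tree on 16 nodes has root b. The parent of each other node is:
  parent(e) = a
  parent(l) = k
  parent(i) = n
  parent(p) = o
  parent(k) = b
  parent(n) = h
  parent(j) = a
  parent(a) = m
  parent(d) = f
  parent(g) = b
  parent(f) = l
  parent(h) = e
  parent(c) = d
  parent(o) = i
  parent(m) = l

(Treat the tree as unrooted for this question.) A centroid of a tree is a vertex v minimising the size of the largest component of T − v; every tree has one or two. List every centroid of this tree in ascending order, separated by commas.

a, m

Delete m: the remaining components have sizes 8, 7. Max 8 ≤ 8, so m is a centroid.
Its neighbour a also leaves a largest component of size 8, so both are centroids.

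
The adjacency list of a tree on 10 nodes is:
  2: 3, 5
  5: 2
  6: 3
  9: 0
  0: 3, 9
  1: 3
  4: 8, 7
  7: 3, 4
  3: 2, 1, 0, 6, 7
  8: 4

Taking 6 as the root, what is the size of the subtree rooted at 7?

Descendants of 7 (including itself): 7, 4, 8. That's 3.

3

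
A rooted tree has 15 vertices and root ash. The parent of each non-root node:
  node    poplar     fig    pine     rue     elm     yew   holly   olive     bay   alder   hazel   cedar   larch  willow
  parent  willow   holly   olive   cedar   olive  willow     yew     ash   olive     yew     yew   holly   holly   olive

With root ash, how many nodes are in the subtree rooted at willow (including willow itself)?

10

Descendants of willow (including itself): willow, yew, poplar, holly, hazel, alder, cedar, larch, fig, rue. That's 10.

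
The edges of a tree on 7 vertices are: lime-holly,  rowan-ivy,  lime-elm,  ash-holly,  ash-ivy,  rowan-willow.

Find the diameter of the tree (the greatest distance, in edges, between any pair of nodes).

6

Starting from elm, a farthest node is willow at distance 6.
One longest path: elm–lime–holly–ash–ivy–rowan–willow.
So the diameter is 6.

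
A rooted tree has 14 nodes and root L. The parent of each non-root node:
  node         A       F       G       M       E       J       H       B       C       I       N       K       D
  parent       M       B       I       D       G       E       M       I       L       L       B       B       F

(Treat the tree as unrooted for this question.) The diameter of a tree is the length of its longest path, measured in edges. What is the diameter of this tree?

8

BFS from H reaches J last, at distance 8; BFS from J confirms no node is farther.
Path: H-M-D-F-B-I-G-E-J.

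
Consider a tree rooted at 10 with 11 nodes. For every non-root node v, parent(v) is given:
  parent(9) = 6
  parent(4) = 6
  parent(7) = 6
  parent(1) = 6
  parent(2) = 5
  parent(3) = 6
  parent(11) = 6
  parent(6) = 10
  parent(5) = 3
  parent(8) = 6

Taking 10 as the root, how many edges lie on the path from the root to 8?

2

Climbing from 8 to the root: 8–6–10. That's 2 steps.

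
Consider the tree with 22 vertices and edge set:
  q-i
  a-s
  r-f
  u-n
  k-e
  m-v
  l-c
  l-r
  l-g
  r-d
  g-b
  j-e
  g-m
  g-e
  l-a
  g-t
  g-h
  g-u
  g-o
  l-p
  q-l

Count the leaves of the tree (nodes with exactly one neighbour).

14

The leaves are b, c, d, f, h, i, j, k, n, o, p, s, t, v.
That is 14 leaves.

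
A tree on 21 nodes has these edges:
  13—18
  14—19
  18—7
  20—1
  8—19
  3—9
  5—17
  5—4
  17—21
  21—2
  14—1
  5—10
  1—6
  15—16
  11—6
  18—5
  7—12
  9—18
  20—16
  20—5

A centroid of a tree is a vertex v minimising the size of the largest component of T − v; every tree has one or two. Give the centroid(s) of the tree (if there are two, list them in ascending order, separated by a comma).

5

If 5 is removed the pieces have sizes 9, 6, 3, 1, 1, all ≤ ⌊21/2⌋ = 10.
No neighbour of 5 does as well, so 5 is the unique centroid.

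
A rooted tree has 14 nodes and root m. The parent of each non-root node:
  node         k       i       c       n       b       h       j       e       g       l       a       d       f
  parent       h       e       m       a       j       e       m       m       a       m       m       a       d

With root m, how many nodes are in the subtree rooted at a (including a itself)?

5

a's subtree: {a, d, n, g, f}, size 5.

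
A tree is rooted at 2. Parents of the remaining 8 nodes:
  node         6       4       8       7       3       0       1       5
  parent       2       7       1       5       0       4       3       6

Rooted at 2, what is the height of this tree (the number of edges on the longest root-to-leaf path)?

8

A deepest node is 8, reached by 2–6–5–7–4–0–3–1–8.
That path has 8 edges, so the height is 8.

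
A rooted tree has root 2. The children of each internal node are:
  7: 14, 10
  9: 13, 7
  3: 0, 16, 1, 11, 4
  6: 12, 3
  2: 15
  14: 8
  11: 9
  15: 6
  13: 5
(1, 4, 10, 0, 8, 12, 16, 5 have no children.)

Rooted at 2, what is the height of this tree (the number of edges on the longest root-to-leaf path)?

8

The longest root-to-leaf path is 2 – 15 – 6 – 3 – 11 – 9 – 7 – 14 – 8 (8 edges).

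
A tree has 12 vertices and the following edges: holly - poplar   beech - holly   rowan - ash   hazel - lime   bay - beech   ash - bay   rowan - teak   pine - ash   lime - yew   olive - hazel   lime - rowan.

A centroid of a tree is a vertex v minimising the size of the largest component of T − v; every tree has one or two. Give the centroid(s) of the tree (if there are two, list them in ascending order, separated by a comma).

Removing rowan splits the tree into components of sizes 6, 4, 1; the largest is 6 ≤ ⌊12/2⌋ = 6.
Its neighbour ash also leaves a largest component of size 6, so both are centroids.

ash, rowan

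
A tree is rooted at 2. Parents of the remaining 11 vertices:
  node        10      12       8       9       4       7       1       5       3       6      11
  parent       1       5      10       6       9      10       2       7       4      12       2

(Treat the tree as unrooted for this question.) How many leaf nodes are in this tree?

3

Degree-1 nodes: 3, 8, 11 — 3 of them.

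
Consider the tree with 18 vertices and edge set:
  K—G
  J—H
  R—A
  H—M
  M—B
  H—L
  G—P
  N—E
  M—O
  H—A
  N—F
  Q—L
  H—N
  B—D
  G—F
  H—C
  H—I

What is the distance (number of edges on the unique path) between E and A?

Walking from E: E – N – H – A. Length 3.

3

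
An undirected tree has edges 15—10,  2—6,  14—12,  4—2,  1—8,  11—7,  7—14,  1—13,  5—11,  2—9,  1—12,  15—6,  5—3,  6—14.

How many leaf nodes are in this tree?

6

Degree-1 nodes: 3, 4, 8, 9, 10, 13 — 6 of them.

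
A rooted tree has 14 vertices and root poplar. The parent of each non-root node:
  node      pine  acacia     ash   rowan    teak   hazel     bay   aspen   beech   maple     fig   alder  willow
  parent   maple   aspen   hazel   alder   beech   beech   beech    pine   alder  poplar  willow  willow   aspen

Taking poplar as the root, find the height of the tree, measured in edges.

8

A deepest node is ash, reached by poplar – maple – pine – aspen – willow – alder – beech – hazel – ash.
That path has 8 edges, so the height is 8.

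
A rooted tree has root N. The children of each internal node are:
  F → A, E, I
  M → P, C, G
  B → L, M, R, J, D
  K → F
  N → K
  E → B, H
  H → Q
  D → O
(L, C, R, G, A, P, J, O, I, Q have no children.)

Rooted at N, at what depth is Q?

5

N → K → F → E → H → Q — 5 edges.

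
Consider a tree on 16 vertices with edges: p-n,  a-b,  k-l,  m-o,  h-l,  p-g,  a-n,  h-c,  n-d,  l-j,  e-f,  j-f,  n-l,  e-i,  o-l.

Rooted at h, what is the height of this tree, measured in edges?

5

A deepest node is i, reached by h–l–j–f–e–i.
That path has 5 edges, so the height is 5.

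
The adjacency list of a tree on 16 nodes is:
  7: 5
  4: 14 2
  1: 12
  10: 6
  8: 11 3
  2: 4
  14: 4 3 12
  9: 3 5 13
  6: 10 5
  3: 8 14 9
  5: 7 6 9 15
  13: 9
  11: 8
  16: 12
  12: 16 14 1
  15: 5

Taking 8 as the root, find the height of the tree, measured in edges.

A deepest node is 10, reached by 8 – 3 – 9 – 5 – 6 – 10.
That path has 5 edges, so the height is 5.

5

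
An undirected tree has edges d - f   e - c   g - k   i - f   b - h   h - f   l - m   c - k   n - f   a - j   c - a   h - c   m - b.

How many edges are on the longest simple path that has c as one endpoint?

Distances from c peak at 4, attained at l.
c – h – b – m – l

4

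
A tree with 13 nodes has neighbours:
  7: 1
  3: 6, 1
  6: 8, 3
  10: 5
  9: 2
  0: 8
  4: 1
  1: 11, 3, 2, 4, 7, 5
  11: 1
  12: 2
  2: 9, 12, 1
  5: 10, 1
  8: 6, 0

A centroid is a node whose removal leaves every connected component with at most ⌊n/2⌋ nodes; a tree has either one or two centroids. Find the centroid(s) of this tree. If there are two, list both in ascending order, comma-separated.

Delete 1: the remaining components have sizes 4, 3, 2, 1, 1, 1. Max 4 ≤ 6, so 1 is a centroid.
No neighbour of 1 does as well, so 1 is the unique centroid.

1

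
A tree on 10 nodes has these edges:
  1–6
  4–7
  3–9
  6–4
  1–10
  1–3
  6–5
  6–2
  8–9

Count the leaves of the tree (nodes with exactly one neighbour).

Exactly 5 nodes have a single neighbour: 2, 5, 7, 8, 10.

5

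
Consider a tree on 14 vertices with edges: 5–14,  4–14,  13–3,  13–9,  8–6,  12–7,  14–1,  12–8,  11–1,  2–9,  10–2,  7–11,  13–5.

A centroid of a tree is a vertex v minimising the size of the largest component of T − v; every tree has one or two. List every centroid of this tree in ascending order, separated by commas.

14

If 14 is removed the pieces have sizes 6, 6, 1, all ≤ ⌊14/2⌋ = 7.
Every other node leaves some component of size > 7, so the centroid is unique.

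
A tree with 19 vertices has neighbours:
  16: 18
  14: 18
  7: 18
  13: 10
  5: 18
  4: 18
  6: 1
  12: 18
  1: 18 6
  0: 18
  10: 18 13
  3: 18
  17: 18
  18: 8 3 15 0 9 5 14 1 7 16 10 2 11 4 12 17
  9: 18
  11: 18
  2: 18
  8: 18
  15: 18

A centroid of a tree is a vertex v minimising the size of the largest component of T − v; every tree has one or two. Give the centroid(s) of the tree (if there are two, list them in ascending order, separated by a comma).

18

If 18 is removed the pieces have sizes 2, 2, 1, 1, 1, 1, 1, 1, 1, 1, 1, 1, 1, 1, 1, 1, all ≤ ⌊19/2⌋ = 9.
No neighbour of 18 does as well, so 18 is the unique centroid.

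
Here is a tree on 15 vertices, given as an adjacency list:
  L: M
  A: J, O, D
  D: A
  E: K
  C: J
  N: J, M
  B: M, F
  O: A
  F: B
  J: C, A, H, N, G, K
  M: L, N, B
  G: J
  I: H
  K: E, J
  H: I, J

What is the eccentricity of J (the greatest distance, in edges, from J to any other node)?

A farthest node from J is F.
The path J–N–M–B–F has 4 edges.

4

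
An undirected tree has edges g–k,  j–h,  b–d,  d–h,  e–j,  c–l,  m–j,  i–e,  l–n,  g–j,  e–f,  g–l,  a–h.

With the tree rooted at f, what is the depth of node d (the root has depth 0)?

Climbing from d to the root: d – h – j – e – f. That's 4 steps.

4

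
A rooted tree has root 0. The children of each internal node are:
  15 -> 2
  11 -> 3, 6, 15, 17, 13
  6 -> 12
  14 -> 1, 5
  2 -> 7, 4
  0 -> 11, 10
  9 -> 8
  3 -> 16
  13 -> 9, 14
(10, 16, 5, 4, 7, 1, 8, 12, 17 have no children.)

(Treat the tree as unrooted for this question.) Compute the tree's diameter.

6

Starting from 8, a farthest node is 7 at distance 6.
One longest path: 8 - 9 - 13 - 11 - 15 - 2 - 7.
So the diameter is 6.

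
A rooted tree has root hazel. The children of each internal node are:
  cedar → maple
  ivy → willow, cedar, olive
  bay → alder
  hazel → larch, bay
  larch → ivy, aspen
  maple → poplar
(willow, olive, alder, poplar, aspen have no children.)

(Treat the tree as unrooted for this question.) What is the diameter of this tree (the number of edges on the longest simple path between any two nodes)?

7

A longest path is alder - bay - hazel - larch - ivy - cedar - maple - poplar, with 7 edges.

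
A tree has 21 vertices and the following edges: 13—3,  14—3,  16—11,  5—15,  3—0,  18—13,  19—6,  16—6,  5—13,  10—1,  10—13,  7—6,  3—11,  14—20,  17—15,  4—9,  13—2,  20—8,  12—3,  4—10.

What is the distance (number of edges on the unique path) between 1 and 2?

The path is 1–10–13–2, which has 3 edges.

3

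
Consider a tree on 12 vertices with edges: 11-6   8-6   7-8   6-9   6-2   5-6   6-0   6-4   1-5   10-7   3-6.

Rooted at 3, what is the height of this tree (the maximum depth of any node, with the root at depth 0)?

4

10 sits deepest: 3 – 6 – 8 – 7 – 10 — 4 edges from the root.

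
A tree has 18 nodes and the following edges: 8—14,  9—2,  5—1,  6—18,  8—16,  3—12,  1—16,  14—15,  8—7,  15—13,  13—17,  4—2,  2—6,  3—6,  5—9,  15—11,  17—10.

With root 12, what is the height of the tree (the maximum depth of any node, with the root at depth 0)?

13

The longest root-to-leaf path is 12 – 3 – 6 – 2 – 9 – 5 – 1 – 16 – 8 – 14 – 15 – 13 – 17 – 10 (13 edges).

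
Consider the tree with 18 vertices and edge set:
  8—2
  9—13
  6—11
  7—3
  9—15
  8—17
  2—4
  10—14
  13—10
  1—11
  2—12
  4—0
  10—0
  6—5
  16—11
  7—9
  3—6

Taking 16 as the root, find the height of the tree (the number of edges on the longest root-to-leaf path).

12

A deepest node is 17, reached by 16 – 11 – 6 – 3 – 7 – 9 – 13 – 10 – 0 – 4 – 2 – 8 – 17.
That path has 12 edges, so the height is 12.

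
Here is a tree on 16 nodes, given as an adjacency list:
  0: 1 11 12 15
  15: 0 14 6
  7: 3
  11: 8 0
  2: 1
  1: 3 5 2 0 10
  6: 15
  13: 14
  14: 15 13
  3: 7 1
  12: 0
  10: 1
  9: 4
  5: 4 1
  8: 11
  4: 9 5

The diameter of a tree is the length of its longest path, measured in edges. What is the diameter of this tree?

7

Starting from 9, a farthest node is 13 at distance 7.
One longest path: 9-4-5-1-0-15-14-13.
So the diameter is 7.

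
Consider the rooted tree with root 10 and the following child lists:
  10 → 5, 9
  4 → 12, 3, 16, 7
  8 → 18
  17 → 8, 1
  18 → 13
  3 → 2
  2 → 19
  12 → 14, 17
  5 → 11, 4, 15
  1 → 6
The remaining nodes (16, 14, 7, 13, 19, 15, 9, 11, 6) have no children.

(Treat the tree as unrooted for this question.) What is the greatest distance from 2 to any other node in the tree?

7

Distances from 2 peak at 7, attained at 13.
2 – 3 – 4 – 12 – 17 – 8 – 18 – 13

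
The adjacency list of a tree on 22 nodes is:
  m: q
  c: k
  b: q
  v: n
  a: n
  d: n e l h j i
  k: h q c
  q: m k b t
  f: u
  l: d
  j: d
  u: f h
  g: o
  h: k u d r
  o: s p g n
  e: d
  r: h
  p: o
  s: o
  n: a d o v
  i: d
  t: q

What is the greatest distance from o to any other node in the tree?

6

The node farthest from o is t (b, m also at distance 6), via o – n – d – h – k – q – t — 6 edges.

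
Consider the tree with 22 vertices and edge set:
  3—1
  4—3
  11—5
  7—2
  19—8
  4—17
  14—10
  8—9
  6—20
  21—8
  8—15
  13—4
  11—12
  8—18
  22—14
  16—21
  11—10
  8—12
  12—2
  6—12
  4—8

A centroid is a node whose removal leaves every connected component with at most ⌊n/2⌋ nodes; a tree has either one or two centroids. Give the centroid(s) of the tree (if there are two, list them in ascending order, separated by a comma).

8

If 8 is removed the pieces have sizes 10, 5, 2, 1, 1, 1, 1, all ≤ ⌊22/2⌋ = 11.
No neighbour of 8 does as well, so 8 is the unique centroid.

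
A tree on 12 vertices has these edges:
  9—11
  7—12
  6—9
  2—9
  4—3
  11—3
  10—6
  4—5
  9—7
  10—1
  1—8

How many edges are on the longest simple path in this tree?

8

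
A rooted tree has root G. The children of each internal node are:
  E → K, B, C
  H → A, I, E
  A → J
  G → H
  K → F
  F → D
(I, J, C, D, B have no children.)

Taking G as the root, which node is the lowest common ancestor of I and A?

H

I's ancestor chain is I, H, G and A's is A, H, G; they first meet at H.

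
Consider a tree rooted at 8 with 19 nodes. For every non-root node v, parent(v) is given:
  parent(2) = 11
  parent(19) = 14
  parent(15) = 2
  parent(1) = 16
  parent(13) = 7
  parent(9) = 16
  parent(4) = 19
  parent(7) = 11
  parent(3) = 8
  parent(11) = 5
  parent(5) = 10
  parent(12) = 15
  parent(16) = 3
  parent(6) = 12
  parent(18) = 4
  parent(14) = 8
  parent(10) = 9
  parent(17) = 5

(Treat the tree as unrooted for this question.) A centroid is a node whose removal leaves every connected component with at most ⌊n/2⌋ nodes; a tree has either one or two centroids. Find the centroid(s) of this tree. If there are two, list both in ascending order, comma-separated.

Delete 10: the remaining components have sizes 9, 9. Max 9 ≤ 9, so 10 is a centroid.
Every other node leaves some component of size > 9, so the centroid is unique.

10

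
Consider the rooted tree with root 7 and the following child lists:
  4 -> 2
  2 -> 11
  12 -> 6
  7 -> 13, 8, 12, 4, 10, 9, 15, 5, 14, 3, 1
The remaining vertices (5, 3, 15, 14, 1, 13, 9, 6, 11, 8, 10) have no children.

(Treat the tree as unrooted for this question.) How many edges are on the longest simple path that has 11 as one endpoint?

5

The node farthest from 11 is 6, via 11 – 2 – 4 – 7 – 12 – 6 — 5 edges.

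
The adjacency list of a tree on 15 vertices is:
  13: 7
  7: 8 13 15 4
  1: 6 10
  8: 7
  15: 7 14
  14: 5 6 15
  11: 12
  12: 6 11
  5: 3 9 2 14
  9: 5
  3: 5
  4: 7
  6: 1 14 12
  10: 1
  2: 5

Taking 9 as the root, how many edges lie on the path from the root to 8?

5

Climbing from 8 to the root: 8 – 7 – 15 – 14 – 5 – 9. That's 5 steps.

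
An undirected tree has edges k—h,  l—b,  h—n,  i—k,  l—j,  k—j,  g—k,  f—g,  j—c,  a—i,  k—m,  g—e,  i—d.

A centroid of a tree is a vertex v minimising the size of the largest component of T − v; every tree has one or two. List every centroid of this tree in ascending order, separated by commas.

Removing k splits the tree into components of sizes 4, 3, 3, 2, 1; the largest is 4 ≤ ⌊14/2⌋ = 7.
Every other node leaves some component of size > 7, so the centroid is unique.

k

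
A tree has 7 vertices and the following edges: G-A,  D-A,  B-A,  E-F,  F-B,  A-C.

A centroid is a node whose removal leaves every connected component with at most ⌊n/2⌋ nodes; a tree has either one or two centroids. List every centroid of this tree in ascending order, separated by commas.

A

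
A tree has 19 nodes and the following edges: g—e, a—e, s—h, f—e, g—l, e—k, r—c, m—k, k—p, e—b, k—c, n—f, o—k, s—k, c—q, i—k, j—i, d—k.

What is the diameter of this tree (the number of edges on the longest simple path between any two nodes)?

A longest path is l - g - e - k - c - r, with 5 edges.

5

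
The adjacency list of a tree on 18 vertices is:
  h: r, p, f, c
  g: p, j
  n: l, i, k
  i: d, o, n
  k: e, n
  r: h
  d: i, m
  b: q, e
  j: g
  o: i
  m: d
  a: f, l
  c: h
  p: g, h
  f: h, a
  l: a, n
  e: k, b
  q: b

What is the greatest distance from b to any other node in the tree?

10

The node farthest from b is j, via b – e – k – n – l – a – f – h – p – g – j — 10 edges.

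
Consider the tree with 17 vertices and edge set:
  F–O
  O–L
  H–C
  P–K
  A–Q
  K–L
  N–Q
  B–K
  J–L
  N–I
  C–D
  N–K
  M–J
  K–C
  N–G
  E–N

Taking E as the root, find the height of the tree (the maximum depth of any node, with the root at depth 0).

The longest root-to-leaf path is E–N–K–L–J–M (5 edges).

5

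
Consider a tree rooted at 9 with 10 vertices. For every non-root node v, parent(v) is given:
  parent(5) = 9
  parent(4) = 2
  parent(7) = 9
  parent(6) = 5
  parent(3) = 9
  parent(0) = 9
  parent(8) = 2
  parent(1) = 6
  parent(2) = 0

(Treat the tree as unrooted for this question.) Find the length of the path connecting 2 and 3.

The path is 2 - 0 - 9 - 3, which has 3 edges.

3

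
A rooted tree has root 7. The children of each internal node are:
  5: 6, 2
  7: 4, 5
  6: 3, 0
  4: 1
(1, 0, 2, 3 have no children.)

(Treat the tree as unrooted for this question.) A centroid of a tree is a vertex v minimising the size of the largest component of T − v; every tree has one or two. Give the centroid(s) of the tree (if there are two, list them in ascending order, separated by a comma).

5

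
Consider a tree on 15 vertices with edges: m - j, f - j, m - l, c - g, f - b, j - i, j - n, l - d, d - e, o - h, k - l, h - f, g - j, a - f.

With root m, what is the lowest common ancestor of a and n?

Ancestors of a (toward the root): a, f, j, m.
Ancestors of n: n, j, m.
The deepest node appearing in both lists is j.

j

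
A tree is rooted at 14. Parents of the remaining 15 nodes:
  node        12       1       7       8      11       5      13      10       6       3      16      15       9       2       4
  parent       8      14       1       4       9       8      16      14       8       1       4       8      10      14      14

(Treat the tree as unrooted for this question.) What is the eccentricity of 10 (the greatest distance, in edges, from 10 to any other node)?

The node farthest from 10 is 15 (6, 12, 13, 5 also at distance 4), via 10-14-4-8-15 — 4 edges.

4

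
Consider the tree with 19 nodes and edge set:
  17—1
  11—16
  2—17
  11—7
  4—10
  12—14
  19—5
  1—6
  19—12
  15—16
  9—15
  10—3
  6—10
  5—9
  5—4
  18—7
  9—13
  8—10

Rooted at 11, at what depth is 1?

8

11 – 16 – 15 – 9 – 5 – 4 – 10 – 6 – 1 — 8 edges.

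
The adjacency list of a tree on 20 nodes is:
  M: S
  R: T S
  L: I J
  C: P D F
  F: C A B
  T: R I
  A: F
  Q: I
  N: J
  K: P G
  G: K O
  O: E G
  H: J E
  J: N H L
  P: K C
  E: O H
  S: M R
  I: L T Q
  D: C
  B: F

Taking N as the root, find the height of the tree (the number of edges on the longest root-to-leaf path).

B sits deepest: N → J → H → E → O → G → K → P → C → F → B — 10 edges from the root.

10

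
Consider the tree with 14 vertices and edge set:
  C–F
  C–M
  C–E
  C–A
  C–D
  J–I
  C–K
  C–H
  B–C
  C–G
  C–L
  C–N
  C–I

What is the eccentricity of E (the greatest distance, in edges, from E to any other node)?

A farthest node from E is J.
The path E-C-I-J has 3 edges.

3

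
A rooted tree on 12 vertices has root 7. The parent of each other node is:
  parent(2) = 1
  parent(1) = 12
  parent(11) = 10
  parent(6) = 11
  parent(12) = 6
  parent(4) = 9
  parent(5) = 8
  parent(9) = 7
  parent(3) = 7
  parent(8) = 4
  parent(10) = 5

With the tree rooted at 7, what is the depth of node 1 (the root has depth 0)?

9

7 – 9 – 4 – 8 – 5 – 10 – 11 – 6 – 12 – 1 — 9 edges.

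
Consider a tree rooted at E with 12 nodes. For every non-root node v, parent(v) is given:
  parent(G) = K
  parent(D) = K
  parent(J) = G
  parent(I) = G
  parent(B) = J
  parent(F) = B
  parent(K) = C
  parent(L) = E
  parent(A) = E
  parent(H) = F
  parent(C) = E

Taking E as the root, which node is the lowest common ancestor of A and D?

E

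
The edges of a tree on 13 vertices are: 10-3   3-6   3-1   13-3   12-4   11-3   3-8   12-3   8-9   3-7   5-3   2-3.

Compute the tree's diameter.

4

A longest path is 4–12–3–8–9, with 4 edges.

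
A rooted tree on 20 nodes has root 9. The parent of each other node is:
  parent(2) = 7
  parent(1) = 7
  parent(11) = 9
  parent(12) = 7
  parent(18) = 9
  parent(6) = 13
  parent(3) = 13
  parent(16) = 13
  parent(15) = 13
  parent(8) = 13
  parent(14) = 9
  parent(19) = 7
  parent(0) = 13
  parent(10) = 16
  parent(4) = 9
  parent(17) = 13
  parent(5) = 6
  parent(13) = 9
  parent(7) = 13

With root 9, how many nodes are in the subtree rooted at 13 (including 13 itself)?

The subtree rooted at 13 contains: 13, 7, 16, 0, 17, 15, 3, 6, 8, 1, 12, 2, 19, 10, 5 — 15 nodes.

15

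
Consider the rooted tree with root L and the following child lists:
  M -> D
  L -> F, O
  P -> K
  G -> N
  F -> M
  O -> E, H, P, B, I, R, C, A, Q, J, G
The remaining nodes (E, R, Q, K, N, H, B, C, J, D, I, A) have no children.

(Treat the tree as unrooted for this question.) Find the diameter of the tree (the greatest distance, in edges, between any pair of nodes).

A longest path is D - M - F - L - O - P - K, with 6 edges.

6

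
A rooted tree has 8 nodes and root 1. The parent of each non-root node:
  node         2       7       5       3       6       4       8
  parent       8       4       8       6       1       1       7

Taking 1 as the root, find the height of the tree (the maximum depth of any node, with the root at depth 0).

The longest root-to-leaf path is 1 – 4 – 7 – 8 – 5 (4 edges).

4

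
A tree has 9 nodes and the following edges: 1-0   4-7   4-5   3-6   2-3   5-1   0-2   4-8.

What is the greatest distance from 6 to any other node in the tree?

The node farthest from 6 is 8 (7 also at distance 7), via 6 – 3 – 2 – 0 – 1 – 5 – 4 – 8 — 7 edges.

7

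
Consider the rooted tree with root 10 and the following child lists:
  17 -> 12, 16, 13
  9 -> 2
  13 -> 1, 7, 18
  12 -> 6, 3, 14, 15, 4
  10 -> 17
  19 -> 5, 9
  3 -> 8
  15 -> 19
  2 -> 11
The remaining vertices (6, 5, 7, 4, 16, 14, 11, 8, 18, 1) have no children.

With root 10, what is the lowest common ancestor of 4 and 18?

4's ancestor chain is 4, 12, 17, 10 and 18's is 18, 13, 17, 10; they first meet at 17.

17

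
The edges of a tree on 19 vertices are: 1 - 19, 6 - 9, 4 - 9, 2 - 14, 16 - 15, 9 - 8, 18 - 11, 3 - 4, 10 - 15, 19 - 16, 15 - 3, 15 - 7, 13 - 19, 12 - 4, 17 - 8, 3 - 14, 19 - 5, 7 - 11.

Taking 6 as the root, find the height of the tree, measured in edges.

7

The longest root-to-leaf path is 6 – 9 – 4 – 3 – 15 – 16 – 19 – 1 (7 edges).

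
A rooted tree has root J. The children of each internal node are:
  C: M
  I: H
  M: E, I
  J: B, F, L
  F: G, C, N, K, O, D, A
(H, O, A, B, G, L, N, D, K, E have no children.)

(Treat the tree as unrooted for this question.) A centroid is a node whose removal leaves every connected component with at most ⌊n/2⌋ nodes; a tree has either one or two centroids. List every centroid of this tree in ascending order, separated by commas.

F

Removing F splits the tree into components of sizes 5, 3, 1, 1, 1, 1, 1, 1; the largest is 5 ≤ ⌊15/2⌋ = 7.
Every other node leaves some component of size > 7, so the centroid is unique.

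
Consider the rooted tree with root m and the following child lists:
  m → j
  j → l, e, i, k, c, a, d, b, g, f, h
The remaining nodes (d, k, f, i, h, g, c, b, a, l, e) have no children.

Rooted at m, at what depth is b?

2

Climbing from b to the root: b–j–m. That's 2 steps.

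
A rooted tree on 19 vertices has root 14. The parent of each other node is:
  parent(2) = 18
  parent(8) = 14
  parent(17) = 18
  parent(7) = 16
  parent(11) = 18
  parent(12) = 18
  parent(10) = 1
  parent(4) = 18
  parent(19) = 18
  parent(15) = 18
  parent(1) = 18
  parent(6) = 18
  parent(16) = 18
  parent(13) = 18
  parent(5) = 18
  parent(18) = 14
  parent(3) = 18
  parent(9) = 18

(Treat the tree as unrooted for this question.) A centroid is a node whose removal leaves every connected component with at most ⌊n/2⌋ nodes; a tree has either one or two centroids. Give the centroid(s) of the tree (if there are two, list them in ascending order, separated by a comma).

Removing 18 splits the tree into components of sizes 2, 2, 2, 1, 1, 1, 1, 1, 1, 1, 1, 1, 1, 1, 1; the largest is 2 ≤ ⌊19/2⌋ = 9.
No neighbour of 18 does as well, so 18 is the unique centroid.

18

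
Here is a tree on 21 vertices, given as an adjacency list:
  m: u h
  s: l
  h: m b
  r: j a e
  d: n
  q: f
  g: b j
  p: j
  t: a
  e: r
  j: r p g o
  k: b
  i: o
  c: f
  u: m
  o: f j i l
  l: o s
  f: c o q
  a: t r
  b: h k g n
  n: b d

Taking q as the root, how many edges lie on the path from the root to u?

Climbing from u to the root: u – m – h – b – g – j – o – f – q. That's 8 steps.

8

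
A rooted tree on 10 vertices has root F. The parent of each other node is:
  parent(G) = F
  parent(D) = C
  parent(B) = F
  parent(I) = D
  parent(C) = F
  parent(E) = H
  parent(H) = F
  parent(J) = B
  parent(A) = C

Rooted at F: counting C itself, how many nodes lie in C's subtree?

4

Descendants of C (including itself): C, D, A, I. That's 4.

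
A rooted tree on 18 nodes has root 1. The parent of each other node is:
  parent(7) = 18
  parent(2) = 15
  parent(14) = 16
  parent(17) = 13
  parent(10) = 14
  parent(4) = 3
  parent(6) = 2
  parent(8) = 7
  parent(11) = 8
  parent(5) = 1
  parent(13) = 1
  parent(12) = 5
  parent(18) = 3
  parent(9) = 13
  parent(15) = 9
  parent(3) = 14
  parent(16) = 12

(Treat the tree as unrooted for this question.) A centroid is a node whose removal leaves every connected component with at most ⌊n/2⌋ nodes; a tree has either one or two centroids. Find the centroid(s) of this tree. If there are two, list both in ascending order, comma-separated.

12, 16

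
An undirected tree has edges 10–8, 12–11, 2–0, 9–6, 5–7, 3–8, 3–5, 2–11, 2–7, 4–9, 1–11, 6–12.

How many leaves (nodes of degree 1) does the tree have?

4

Degree-1 nodes: 0, 1, 4, 10 — 4 of them.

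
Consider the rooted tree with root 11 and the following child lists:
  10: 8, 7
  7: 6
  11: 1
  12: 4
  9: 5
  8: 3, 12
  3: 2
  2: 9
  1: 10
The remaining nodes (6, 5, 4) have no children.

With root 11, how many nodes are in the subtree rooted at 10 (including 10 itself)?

10

Descendants of 10 (including itself): 10, 8, 7, 12, 3, 6, 4, 2, 9, 5. That's 10.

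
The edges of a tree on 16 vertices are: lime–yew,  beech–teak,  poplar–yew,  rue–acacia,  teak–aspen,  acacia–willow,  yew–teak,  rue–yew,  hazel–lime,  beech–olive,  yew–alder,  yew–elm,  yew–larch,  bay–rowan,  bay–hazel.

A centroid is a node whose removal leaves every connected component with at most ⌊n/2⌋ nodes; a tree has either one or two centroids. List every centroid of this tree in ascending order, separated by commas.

yew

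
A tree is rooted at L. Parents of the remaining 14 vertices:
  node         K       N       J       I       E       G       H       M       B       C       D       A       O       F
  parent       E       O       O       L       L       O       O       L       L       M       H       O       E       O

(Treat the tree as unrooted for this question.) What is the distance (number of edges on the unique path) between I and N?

I – L – E – O – N: 4 edges.

4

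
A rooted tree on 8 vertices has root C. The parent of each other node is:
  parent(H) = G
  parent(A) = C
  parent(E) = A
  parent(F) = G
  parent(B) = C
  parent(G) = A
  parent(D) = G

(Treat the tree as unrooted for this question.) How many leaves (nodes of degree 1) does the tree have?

5

The leaves are B, D, E, F, H.
That is 5 leaves.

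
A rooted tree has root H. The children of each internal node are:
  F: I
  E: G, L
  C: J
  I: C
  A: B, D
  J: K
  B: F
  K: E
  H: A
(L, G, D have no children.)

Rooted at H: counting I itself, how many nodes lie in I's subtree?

Descendants of I (including itself): I, C, J, K, E, L, G. That's 7.

7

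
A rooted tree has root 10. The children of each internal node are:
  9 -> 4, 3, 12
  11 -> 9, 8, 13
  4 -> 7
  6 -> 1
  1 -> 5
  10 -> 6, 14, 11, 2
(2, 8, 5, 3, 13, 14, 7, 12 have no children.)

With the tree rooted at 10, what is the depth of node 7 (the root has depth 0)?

Path from 10 to 7: 10–11–9–4–7, which has 4 edges.

4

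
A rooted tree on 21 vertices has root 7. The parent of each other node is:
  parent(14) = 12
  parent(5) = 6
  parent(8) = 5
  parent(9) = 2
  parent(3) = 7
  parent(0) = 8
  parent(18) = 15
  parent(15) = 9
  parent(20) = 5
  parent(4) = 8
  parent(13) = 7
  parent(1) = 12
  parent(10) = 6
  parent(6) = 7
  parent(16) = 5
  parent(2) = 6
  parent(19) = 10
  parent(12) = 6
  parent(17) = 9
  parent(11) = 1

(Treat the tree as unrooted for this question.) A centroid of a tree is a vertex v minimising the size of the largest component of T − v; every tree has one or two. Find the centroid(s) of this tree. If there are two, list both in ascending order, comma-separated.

6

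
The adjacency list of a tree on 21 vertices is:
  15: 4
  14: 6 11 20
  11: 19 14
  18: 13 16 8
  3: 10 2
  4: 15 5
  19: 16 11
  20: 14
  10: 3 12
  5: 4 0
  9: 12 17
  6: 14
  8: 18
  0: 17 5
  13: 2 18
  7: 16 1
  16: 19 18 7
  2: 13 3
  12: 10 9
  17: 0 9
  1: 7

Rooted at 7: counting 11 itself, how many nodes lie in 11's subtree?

4

11's subtree: {11, 14, 6, 20}, size 4.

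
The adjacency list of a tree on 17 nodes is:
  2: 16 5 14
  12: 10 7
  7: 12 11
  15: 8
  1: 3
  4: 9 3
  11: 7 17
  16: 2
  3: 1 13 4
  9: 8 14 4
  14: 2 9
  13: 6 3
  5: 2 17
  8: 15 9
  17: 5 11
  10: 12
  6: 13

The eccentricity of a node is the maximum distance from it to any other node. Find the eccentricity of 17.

The node farthest from 17 is 6, via 17–5–2–14–9–4–3–13–6 — 8 edges.

8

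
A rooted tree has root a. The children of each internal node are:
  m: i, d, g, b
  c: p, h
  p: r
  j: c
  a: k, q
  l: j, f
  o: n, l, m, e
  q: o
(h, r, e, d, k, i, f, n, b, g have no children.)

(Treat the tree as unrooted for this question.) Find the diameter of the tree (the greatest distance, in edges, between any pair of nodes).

8

Starting from r, a farthest node is k at distance 8.
One longest path: r-p-c-j-l-o-q-a-k.
So the diameter is 8.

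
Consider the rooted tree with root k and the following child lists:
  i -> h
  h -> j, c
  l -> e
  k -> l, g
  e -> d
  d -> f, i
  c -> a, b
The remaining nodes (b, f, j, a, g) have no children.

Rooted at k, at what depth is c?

6

k–l–e–d–i–h–c — 6 edges.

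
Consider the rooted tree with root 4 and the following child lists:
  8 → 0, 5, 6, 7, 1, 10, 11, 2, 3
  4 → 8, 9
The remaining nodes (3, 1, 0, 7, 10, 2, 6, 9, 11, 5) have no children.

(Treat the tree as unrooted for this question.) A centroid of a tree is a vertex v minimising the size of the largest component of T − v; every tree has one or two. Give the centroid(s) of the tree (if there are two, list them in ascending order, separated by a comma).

Removing 8 splits the tree into components of sizes 2, 1, 1, 1, 1, 1, 1, 1, 1, 1; the largest is 2 ≤ ⌊12/2⌋ = 6.
Every other node leaves some component of size > 6, so the centroid is unique.

8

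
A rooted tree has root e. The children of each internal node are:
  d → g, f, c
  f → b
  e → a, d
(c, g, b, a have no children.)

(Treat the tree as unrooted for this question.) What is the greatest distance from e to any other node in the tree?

3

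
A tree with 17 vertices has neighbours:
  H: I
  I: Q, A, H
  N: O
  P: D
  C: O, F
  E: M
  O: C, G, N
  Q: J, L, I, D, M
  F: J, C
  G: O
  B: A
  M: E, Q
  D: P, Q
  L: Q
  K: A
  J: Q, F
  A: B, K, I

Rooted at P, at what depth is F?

4

P → D → Q → J → F — 4 edges.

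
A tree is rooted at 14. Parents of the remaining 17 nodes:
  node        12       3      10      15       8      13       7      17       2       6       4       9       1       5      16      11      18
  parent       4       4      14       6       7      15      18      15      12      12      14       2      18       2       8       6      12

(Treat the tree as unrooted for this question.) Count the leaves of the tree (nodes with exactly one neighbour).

9

Degree-1 nodes: 1, 3, 5, 9, 10, 11, 13, 16, 17 — 9 of them.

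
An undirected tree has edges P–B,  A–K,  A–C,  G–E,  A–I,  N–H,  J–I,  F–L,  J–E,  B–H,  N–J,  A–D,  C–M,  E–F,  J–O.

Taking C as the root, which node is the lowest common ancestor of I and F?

I

Path I→root: I A C; path F→root: F E J I A C.
First common node: I.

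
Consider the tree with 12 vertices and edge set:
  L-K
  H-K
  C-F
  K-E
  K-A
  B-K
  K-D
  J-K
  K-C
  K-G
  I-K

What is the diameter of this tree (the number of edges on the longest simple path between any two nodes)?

BFS from F reaches E last, at distance 3; BFS from E confirms no node is farther.
Path: F-C-K-E.

3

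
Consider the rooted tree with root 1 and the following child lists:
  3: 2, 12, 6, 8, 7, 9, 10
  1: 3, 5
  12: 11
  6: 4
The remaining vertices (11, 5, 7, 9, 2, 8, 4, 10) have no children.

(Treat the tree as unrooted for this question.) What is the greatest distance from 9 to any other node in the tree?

Distances from 9 peak at 3, attained at 11 (5, 4 also at distance 3).
9-3-12-11

3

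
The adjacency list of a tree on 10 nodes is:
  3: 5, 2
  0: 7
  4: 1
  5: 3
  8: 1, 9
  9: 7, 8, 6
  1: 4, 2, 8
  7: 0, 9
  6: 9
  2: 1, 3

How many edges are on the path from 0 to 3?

6

Walking from 0: 0–7–9–8–1–2–3. Length 6.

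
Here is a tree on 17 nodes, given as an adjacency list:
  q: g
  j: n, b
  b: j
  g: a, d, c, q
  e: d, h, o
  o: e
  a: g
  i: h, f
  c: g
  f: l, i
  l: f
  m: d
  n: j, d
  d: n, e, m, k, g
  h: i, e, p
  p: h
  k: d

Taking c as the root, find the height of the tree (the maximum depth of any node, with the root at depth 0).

7

The longest root-to-leaf path is c → g → d → e → h → i → f → l (7 edges).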